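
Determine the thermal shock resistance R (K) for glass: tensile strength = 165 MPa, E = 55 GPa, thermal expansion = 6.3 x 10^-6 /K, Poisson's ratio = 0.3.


Thermal shock resistance: R = sigma * (1 - nu) / (E * alpha)
  Numerator = 165 * (1 - 0.3) = 115.5
  Denominator = 55 * 1000 * (6.3 x 10^-6) = 0.3465
  R = 115.5 / 0.3465 = 333.3 K

333.3 K


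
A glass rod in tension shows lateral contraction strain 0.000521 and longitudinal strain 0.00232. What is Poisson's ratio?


Poisson's ratio: nu = lateral strain / axial strain
  nu = 0.000521 / 0.00232 = 0.2246

0.2246


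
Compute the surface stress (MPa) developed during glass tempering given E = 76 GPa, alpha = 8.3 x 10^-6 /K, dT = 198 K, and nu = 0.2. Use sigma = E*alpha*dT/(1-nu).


Tempering stress: sigma = E * alpha * dT / (1 - nu)
  E (MPa) = 76 * 1000 = 76000
  Numerator = 76000 * (8.3 x 10^-6) * 198 = 124.8984
  Denominator = 1 - 0.2 = 0.8
  sigma = 124.8984 / 0.8 = 156.1 MPa

156.1 MPa


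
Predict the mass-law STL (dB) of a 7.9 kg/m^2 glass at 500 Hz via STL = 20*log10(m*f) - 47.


Mass law: STL = 20 * log10(m * f) - 47
  m * f = 7.9 * 500 = 3950
  log10(3950) = 3.5966
  STL = 20 * 3.5966 - 47 = 71.932 - 47 = 24.9 dB

24.9 dB


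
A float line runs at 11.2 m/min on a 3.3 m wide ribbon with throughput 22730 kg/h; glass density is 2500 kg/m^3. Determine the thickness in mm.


Ribbon cross-section from mass balance:
  Volume rate = throughput / density = 22730 / 2500 = 9.092 m^3/h
  thickness = volume rate / (speed * 60 * width), i.e.
  thickness = throughput / (60 * speed * width * density) * 1000
  thickness = 22730 / (60 * 11.2 * 3.3 * 2500) * 1000 = 4.1 mm

4.1 mm


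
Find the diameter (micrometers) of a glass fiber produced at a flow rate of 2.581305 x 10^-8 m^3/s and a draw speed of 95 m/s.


Cross-sectional area from continuity:
  A = Q / v = 2.581305 x 10^-8 / 95 = 2.717163 x 10^-10 m^2
Diameter from circular cross-section:
  d = sqrt(4A / pi) * 10^6 (m -> um)
  d = sqrt(4 * 2.717163 x 10^-10 / pi) * 10^6 = 18.6 um

18.6 um


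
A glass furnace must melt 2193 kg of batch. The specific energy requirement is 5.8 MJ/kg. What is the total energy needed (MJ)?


Total energy = mass * specific energy
  E = 2193 * 5.8 = 12719.4 MJ

12719.4 MJ


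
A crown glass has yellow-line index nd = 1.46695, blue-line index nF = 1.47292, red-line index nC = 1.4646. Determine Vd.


Abbe number formula: Vd = (nd - 1) / (nF - nC)
  nd - 1 = 1.46695 - 1 = 0.46695
  nF - nC = 1.47292 - 1.4646 = 0.00832
  Vd = 0.46695 / 0.00832 = 56.12

56.12


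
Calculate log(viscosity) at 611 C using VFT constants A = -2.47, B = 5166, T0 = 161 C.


VFT equation: log(eta) = A + B / (T - T0)
  T - T0 = 611 - 161 = 450
  B / (T - T0) = 5166 / 450 = 11.48
  log(eta) = -2.47 + 11.48 = 9.01

9.01


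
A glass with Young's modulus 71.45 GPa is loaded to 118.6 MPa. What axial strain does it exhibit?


Rearrange E = sigma / epsilon:
  epsilon = sigma / E
  E (MPa) = 71.45 * 1000 = 71450
  epsilon = 118.6 / 71450 = 0.00166

0.00166


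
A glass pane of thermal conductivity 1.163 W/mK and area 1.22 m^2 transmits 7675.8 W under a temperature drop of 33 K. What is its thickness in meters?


Fourier's law: t = k * A * dT / Q
  t = 1.163 * 1.22 * 33 / 7675.8
  t = 46.82238 / 7675.8 = 0.0061 m

0.0061 m


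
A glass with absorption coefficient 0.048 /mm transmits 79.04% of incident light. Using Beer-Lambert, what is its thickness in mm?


Rearrange T = exp(-alpha * thickness):
  thickness = -ln(T) / alpha
  T = 79.04/100 = 0.7904
  ln(T) = -0.23522
  -ln(T) = 0.23522
  thickness = 0.23522 / 0.048 = 4.9 mm

4.9 mm


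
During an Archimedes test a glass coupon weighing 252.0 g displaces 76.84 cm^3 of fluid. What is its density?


Use the definition of density:
  rho = mass / volume
  rho = 252.0 / 76.84 = 3.28 g/cm^3

3.28 g/cm^3


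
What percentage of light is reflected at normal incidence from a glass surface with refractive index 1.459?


Fresnel reflectance at normal incidence:
  R = ((n - 1)/(n + 1))^2
  (n - 1)/(n + 1) = (1.459 - 1)/(1.459 + 1) = 0.186661
  R = 0.186661^2 = 0.0348423
  R(%) = 0.0348423 * 100 = 3.484%

3.484%


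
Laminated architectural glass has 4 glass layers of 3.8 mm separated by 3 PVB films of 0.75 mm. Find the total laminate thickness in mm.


Total thickness = glass contribution + PVB contribution
  Glass: 4 * 3.8 = 15.2 mm
  PVB: 3 * 0.75 = 2.25 mm
  Total = 15.2 + 2.25 = 17.45 mm

17.45 mm


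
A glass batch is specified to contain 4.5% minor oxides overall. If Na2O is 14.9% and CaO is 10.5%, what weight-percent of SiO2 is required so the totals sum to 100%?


Known pieces sum to 100%:
  SiO2 = 100 - (others + Na2O + CaO)
  SiO2 = 100 - (4.5 + 14.9 + 10.5) = 70.1%

70.1%


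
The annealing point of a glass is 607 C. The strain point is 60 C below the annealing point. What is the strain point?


Strain point = annealing point - difference:
  T_strain = 607 - 60 = 547 C

547 C


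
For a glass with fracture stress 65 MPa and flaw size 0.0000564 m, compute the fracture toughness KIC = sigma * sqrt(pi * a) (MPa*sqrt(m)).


Fracture toughness: KIC = sigma * sqrt(pi * a)
  pi * a = pi * 0.0000564 = 0.000177186
  sqrt(pi * a) = 0.013311
  KIC = 65 * 0.013311 = 0.865 MPa*sqrt(m)

0.865 MPa*sqrt(m)


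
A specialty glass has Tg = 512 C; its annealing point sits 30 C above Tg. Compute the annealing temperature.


The annealing temperature is Tg plus the offset:
  T_anneal = 512 + 30 = 542 C

542 C


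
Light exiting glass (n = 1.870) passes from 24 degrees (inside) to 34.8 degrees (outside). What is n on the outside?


Apply Snell's law: n1 * sin(theta1) = n2 * sin(theta2)
  n2 = n1 * sin(theta1) / sin(theta2)
  sin(24) = 0.406737
  sin(34.8) = 0.570714
  n2 = 1.870 * 0.406737 / 0.570714 = 1.3327

1.3327


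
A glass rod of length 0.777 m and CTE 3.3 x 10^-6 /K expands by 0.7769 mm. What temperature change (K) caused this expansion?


Rearrange dL = alpha * L0 * dT for dT:
  dT = dL / (alpha * L0)
  dL (m) = 0.7769 / 1000 = 0.0007769
  dT = 0.0007769 / ((3.3 x 10^-6) * 0.777) = 303.0 K

303.0 K


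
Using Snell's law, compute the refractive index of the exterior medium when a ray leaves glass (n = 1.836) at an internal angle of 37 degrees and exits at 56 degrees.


Apply Snell's law: n1 * sin(theta1) = n2 * sin(theta2)
  n2 = n1 * sin(theta1) / sin(theta2)
  sin(37) = 0.601815
  sin(56) = 0.829038
  n2 = 1.836 * 0.601815 / 0.829038 = 1.3328

1.3328


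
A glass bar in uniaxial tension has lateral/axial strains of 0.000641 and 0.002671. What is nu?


Poisson's ratio: nu = lateral strain / axial strain
  nu = 0.000641 / 0.002671 = 0.24

0.24


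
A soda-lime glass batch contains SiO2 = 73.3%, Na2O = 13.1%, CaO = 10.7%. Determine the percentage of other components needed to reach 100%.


Sum the three major oxides:
  SiO2 + Na2O + CaO = 73.3 + 13.1 + 10.7 = 97.1%
Subtract from 100%:
  Others = 100 - 97.1 = 2.9%

2.9%


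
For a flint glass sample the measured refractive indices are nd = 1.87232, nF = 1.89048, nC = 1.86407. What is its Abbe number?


Abbe number formula: Vd = (nd - 1) / (nF - nC)
  nd - 1 = 1.87232 - 1 = 0.87232
  nF - nC = 1.89048 - 1.86407 = 0.02641
  Vd = 0.87232 / 0.02641 = 33.03

33.03


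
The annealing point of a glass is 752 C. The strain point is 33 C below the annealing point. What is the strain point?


Strain point = annealing point - difference:
  T_strain = 752 - 33 = 719 C

719 C


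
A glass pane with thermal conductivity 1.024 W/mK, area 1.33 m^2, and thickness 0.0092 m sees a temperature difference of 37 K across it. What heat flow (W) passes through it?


Fourier's law: Q = k * A * dT / t
  Q = 1.024 * 1.33 * 37 / 0.0092
  Q = 50.39104 / 0.0092 = 5477.3 W

5477.3 W


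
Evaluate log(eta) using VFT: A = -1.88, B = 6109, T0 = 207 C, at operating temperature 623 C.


VFT equation: log(eta) = A + B / (T - T0)
  T - T0 = 623 - 207 = 416
  B / (T - T0) = 6109 / 416 = 14.685
  log(eta) = -1.88 + 14.685 = 12.805

12.805


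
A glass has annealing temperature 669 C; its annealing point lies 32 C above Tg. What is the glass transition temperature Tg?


Rearrange T_anneal = Tg + offset for Tg:
  Tg = T_anneal - offset = 669 - 32 = 637 C

637 C


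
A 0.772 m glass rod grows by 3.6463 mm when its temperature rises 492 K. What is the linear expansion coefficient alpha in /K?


Rearrange dL = alpha * L0 * dT for alpha:
  alpha = dL / (L0 * dT)
  alpha = (3.6463 / 1000) / (0.772 * 492) = 0.0000096 /K = 9.6 x 10^-6 /K

9.6 x 10^-6 /K


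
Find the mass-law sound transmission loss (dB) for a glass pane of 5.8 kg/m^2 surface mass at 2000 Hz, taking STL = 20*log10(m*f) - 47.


Mass law: STL = 20 * log10(m * f) - 47
  m * f = 5.8 * 2000 = 11600
  log10(11600) = 4.06446
  STL = 20 * 4.06446 - 47 = 81.2892 - 47 = 34.3 dB

34.3 dB


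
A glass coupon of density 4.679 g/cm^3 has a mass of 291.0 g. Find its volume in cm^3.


Rearrange rho = m / V:
  V = m / rho
  V = 291.0 / 4.679 = 62.193 cm^3

62.193 cm^3


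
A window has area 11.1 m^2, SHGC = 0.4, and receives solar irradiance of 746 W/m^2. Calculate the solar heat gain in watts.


Solar heat gain: Q = Area * SHGC * Irradiance
  Q = 11.1 * 0.4 * 746 = 3312.2 W

3312.2 W


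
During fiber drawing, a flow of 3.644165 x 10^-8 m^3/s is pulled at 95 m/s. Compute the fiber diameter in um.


Cross-sectional area from continuity:
  A = Q / v = 3.644165 x 10^-8 / 95 = 3.835963 x 10^-10 m^2
Diameter from circular cross-section:
  d = sqrt(4A / pi) * 10^6 (m -> um)
  d = sqrt(4 * 3.835963 x 10^-10 / pi) * 10^6 = 22.1 um

22.1 um


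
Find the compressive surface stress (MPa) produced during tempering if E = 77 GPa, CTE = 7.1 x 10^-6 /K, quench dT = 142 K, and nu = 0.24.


Tempering stress: sigma = E * alpha * dT / (1 - nu)
  E (MPa) = 77 * 1000 = 77000
  Numerator = 77000 * (7.1 x 10^-6) * 142 = 77.6314
  Denominator = 1 - 0.24 = 0.76
  sigma = 77.6314 / 0.76 = 102.1 MPa

102.1 MPa


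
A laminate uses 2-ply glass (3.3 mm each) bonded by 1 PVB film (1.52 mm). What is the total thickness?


Total thickness = glass contribution + PVB contribution
  Glass: 2 * 3.3 = 6.6 mm
  PVB: 1 * 1.52 = 1.52 mm
  Total = 6.6 + 1.52 = 8.12 mm

8.12 mm


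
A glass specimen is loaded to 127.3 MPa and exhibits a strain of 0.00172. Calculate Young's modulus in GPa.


Young's modulus: E = stress / strain
  E = 127.3 MPa / 0.00172 = 74011.63 MPa
Convert to GPa: 74011.63 / 1000 = 74.01 GPa

74.01 GPa


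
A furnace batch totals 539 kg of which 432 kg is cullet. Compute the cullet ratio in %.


Cullet ratio = (cullet mass / total batch mass) * 100
  Ratio = 432 / 539 * 100 = 80.15%

80.15%


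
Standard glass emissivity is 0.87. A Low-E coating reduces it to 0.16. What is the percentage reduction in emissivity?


Percentage reduction = (1 - coated/uncoated) * 100
  Ratio = 0.16 / 0.87 = 0.1839
  Reduction = (1 - 0.1839) * 100 = 81.6%

81.6%


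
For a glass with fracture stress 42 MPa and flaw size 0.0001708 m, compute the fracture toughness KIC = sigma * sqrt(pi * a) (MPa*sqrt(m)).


Fracture toughness: KIC = sigma * sqrt(pi * a)
  pi * a = pi * 0.0001708 = 0.000536584
  sqrt(pi * a) = 0.023164
  KIC = 42 * 0.023164 = 0.973 MPa*sqrt(m)

0.973 MPa*sqrt(m)


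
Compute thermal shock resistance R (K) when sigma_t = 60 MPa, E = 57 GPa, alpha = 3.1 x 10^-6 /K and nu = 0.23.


Thermal shock resistance: R = sigma * (1 - nu) / (E * alpha)
  Numerator = 60 * (1 - 0.23) = 46.2
  Denominator = 57 * 1000 * (3.1 x 10^-6) = 0.1767
  R = 46.2 / 0.1767 = 261.5 K

261.5 K


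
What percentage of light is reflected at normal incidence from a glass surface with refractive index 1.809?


Fresnel reflectance at normal incidence:
  R = ((n - 1)/(n + 1))^2
  (n - 1)/(n + 1) = (1.809 - 1)/(1.809 + 1) = 0.288003
  R = 0.288003^2 = 0.0829457
  R(%) = 0.0829457 * 100 = 8.295%

8.295%


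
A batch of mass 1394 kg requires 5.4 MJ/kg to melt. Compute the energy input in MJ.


Total energy = mass * specific energy
  E = 1394 * 5.4 = 7527.6 MJ

7527.6 MJ


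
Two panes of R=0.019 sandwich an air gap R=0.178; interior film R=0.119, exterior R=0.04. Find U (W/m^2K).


Total thermal resistance (series):
  R_total = R_in + R_glass + R_air + R_glass + R_out
  R_total = 0.119 + 0.019 + 0.178 + 0.019 + 0.04 = 0.375 m^2K/W
U-value = 1 / R_total = 1 / 0.375 = 2.667 W/m^2K

2.667 W/m^2K


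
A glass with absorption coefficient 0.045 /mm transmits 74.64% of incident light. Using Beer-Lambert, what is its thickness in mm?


Rearrange T = exp(-alpha * thickness):
  thickness = -ln(T) / alpha
  T = 74.64/100 = 0.7464
  ln(T) = -0.29249
  -ln(T) = 0.29249
  thickness = 0.29249 / 0.045 = 6.5 mm

6.5 mm


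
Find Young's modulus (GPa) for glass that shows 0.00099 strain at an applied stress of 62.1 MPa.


Young's modulus: E = stress / strain
  E = 62.1 MPa / 0.00099 = 62727.27 MPa
Convert to GPa: 62727.27 / 1000 = 62.73 GPa

62.73 GPa


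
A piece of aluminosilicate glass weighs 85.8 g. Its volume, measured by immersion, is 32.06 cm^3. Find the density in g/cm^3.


Use the definition of density:
  rho = mass / volume
  rho = 85.8 / 32.06 = 2.676 g/cm^3

2.676 g/cm^3


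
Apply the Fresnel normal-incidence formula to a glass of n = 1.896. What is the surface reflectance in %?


Fresnel reflectance at normal incidence:
  R = ((n - 1)/(n + 1))^2
  (n - 1)/(n + 1) = (1.896 - 1)/(1.896 + 1) = 0.309392
  R = 0.309392^2 = 0.0957234
  R(%) = 0.0957234 * 100 = 9.572%

9.572%


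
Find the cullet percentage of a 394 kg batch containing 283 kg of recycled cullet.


Cullet ratio = (cullet mass / total batch mass) * 100
  Ratio = 283 / 394 * 100 = 71.83%

71.83%


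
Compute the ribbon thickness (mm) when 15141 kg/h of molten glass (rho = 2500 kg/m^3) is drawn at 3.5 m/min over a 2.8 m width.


Ribbon cross-section from mass balance:
  Volume rate = throughput / density = 15141 / 2500 = 6.0564 m^3/h
  thickness = volume rate / (speed * 60 * width), i.e.
  thickness = throughput / (60 * speed * width * density) * 1000
  thickness = 15141 / (60 * 3.5 * 2.8 * 2500) * 1000 = 10.3 mm

10.3 mm


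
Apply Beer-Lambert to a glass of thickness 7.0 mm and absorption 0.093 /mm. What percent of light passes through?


Beer-Lambert law: T = exp(-alpha * thickness)
  exponent = -0.093 * 7.0 = -0.651
  T = exp(-0.651) = 0.5215
  Percentage = 0.5215 * 100 = 52.15%

52.15%


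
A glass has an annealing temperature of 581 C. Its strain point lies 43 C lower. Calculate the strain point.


Strain point = annealing point - difference:
  T_strain = 581 - 43 = 538 C

538 C


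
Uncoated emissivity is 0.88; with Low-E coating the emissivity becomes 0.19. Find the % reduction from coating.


Percentage reduction = (1 - coated/uncoated) * 100
  Ratio = 0.19 / 0.88 = 0.2159
  Reduction = (1 - 0.2159) * 100 = 78.4%

78.4%


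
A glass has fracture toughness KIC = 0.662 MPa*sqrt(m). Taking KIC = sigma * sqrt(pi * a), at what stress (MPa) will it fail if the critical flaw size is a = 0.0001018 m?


Rearrange KIC = sigma * sqrt(pi * a):
  sigma = KIC / sqrt(pi * a)
  sqrt(pi * 0.0001018) = 0.017883
  sigma = 0.662 / 0.017883 = 37.02 MPa

37.02 MPa


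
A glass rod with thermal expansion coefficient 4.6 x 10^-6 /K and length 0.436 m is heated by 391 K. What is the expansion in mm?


Thermal expansion formula: dL = alpha * L0 * dT
  dL = (4.6 x 10^-6) * 0.436 * 391 = 0.00078419 m
Convert to mm: 0.00078419 * 1000 = 0.7842 mm

0.7842 mm


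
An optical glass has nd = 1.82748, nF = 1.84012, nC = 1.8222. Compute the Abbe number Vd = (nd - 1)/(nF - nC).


Abbe number formula: Vd = (nd - 1) / (nF - nC)
  nd - 1 = 1.82748 - 1 = 0.82748
  nF - nC = 1.84012 - 1.8222 = 0.01792
  Vd = 0.82748 / 0.01792 = 46.18

46.18


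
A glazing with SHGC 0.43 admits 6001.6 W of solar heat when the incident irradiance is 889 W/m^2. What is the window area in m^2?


Rearrange Q = Area * SHGC * Irradiance:
  Area = Q / (SHGC * Irradiance)
  Area = 6001.6 / (0.43 * 889) = 15.7 m^2

15.7 m^2


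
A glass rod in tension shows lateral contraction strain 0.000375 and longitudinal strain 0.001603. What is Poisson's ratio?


Poisson's ratio: nu = lateral strain / axial strain
  nu = 0.000375 / 0.001603 = 0.2339

0.2339


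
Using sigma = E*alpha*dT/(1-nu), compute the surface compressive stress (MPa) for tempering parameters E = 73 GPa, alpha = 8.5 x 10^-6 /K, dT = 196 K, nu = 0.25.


Tempering stress: sigma = E * alpha * dT / (1 - nu)
  E (MPa) = 73 * 1000 = 73000
  Numerator = 73000 * (8.5 x 10^-6) * 196 = 121.618
  Denominator = 1 - 0.25 = 0.75
  sigma = 121.618 / 0.75 = 162.2 MPa

162.2 MPa


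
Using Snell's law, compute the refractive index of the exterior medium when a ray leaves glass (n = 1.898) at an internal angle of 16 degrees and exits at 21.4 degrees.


Apply Snell's law: n1 * sin(theta1) = n2 * sin(theta2)
  n2 = n1 * sin(theta1) / sin(theta2)
  sin(16) = 0.275637
  sin(21.4) = 0.364877
  n2 = 1.898 * 0.275637 / 0.364877 = 1.4338

1.4338


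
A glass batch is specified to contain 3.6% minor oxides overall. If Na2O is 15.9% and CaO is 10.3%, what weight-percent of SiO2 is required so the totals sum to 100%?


Known pieces sum to 100%:
  SiO2 = 100 - (others + Na2O + CaO)
  SiO2 = 100 - (3.6 + 15.9 + 10.3) = 70.2%

70.2%


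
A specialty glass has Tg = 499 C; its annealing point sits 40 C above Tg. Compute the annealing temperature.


The annealing temperature is Tg plus the offset:
  T_anneal = 499 + 40 = 539 C

539 C


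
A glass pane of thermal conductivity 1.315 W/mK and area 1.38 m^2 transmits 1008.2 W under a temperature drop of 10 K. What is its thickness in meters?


Fourier's law: t = k * A * dT / Q
  t = 1.315 * 1.38 * 10 / 1008.2
  t = 18.147 / 1008.2 = 0.018 m

0.018 m


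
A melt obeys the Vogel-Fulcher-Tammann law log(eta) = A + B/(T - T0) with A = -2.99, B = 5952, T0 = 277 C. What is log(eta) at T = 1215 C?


VFT equation: log(eta) = A + B / (T - T0)
  T - T0 = 1215 - 277 = 938
  B / (T - T0) = 5952 / 938 = 6.345
  log(eta) = -2.99 + 6.345 = 3.355

3.355


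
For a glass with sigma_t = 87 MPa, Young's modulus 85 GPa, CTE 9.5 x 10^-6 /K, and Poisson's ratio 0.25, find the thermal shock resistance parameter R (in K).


Thermal shock resistance: R = sigma * (1 - nu) / (E * alpha)
  Numerator = 87 * (1 - 0.25) = 65.25
  Denominator = 85 * 1000 * (9.5 x 10^-6) = 0.8075
  R = 65.25 / 0.8075 = 80.8 K

80.8 K


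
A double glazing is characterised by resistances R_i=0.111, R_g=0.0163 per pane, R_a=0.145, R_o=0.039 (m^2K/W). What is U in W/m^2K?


Total thermal resistance (series):
  R_total = R_in + R_glass + R_air + R_glass + R_out
  R_total = 0.111 + 0.0163 + 0.145 + 0.0163 + 0.039 = 0.3276 m^2K/W
U-value = 1 / R_total = 1 / 0.3276 = 3.053 W/m^2K

3.053 W/m^2K


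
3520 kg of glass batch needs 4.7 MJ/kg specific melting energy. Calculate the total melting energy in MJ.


Total energy = mass * specific energy
  E = 3520 * 4.7 = 16544 MJ

16544 MJ


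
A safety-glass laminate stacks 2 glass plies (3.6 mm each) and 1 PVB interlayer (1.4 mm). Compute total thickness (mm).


Total thickness = glass contribution + PVB contribution
  Glass: 2 * 3.6 = 7.2 mm
  PVB: 1 * 1.4 = 1.4 mm
  Total = 7.2 + 1.4 = 8.6 mm

8.6 mm


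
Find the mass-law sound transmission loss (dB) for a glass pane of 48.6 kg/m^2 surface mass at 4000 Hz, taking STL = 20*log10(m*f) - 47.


Mass law: STL = 20 * log10(m * f) - 47
  m * f = 48.6 * 4000 = 194400
  log10(194400) = 5.2887
  STL = 20 * 5.2887 - 47 = 105.774 - 47 = 58.8 dB

58.8 dB


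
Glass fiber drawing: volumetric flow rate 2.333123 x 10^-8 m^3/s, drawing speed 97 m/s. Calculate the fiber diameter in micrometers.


Cross-sectional area from continuity:
  A = Q / v = 2.333123 x 10^-8 / 97 = 2.405281 x 10^-10 m^2
Diameter from circular cross-section:
  d = sqrt(4A / pi) * 10^6 (m -> um)
  d = sqrt(4 * 2.405281 x 10^-10 / pi) * 10^6 = 17.5 um

17.5 um


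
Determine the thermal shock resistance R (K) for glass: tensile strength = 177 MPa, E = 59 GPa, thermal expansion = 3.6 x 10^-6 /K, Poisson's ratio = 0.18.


Thermal shock resistance: R = sigma * (1 - nu) / (E * alpha)
  Numerator = 177 * (1 - 0.18) = 145.14
  Denominator = 59 * 1000 * (3.6 x 10^-6) = 0.2124
  R = 145.14 / 0.2124 = 683.3 K

683.3 K


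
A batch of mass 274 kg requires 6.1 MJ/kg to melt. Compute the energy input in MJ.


Total energy = mass * specific energy
  E = 274 * 6.1 = 1671.4 MJ

1671.4 MJ


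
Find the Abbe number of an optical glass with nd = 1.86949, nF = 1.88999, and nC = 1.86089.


Abbe number formula: Vd = (nd - 1) / (nF - nC)
  nd - 1 = 1.86949 - 1 = 0.86949
  nF - nC = 1.88999 - 1.86089 = 0.0291
  Vd = 0.86949 / 0.0291 = 29.88

29.88


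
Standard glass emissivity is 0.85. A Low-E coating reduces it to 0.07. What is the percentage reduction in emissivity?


Percentage reduction = (1 - coated/uncoated) * 100
  Ratio = 0.07 / 0.85 = 0.0824
  Reduction = (1 - 0.0824) * 100 = 91.8%

91.8%


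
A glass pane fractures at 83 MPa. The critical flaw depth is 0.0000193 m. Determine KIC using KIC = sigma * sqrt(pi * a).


Fracture toughness: KIC = sigma * sqrt(pi * a)
  pi * a = pi * 0.0000193 = 0.000060633
  sqrt(pi * a) = 0.007787
  KIC = 83 * 0.007787 = 0.646 MPa*sqrt(m)

0.646 MPa*sqrt(m)


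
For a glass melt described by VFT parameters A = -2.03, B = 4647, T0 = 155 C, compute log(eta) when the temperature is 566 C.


VFT equation: log(eta) = A + B / (T - T0)
  T - T0 = 566 - 155 = 411
  B / (T - T0) = 4647 / 411 = 11.307
  log(eta) = -2.03 + 11.307 = 9.277

9.277


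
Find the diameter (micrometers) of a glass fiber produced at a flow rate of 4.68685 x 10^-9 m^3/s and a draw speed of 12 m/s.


Cross-sectional area from continuity:
  A = Q / v = 4.68685 x 10^-9 / 12 = 3.905708 x 10^-10 m^2
Diameter from circular cross-section:
  d = sqrt(4A / pi) * 10^6 (m -> um)
  d = sqrt(4 * 3.905708 x 10^-10 / pi) * 10^6 = 22.3 um

22.3 um


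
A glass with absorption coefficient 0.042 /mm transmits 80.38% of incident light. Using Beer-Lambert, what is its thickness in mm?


Rearrange T = exp(-alpha * thickness):
  thickness = -ln(T) / alpha
  T = 80.38/100 = 0.8038
  ln(T) = -0.2184
  -ln(T) = 0.2184
  thickness = 0.2184 / 0.042 = 5.2 mm

5.2 mm


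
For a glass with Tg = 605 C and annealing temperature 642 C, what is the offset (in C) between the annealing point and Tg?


Offset = T_anneal - Tg:
  offset = 642 - 605 = 37 C

37 C


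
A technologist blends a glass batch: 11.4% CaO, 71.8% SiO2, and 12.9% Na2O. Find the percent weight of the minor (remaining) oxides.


Sum the three major oxides:
  SiO2 + Na2O + CaO = 71.8 + 12.9 + 11.4 = 96.1%
Subtract from 100%:
  Others = 100 - 96.1 = 3.9%

3.9%


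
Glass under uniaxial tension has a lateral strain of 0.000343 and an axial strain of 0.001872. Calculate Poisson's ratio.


Poisson's ratio: nu = lateral strain / axial strain
  nu = 0.000343 / 0.001872 = 0.1832

0.1832


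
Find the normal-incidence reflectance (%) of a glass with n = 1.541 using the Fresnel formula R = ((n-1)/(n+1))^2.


Fresnel reflectance at normal incidence:
  R = ((n - 1)/(n + 1))^2
  (n - 1)/(n + 1) = (1.541 - 1)/(1.541 + 1) = 0.212908
  R = 0.212908^2 = 0.0453298
  R(%) = 0.0453298 * 100 = 4.533%

4.533%


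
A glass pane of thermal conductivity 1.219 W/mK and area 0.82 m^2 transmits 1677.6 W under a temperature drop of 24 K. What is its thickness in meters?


Fourier's law: t = k * A * dT / Q
  t = 1.219 * 0.82 * 24 / 1677.6
  t = 23.98992 / 1677.6 = 0.0143 m

0.0143 m


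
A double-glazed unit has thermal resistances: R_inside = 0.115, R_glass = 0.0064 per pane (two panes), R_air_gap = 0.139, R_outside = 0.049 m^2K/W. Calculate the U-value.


Total thermal resistance (series):
  R_total = R_in + R_glass + R_air + R_glass + R_out
  R_total = 0.115 + 0.0064 + 0.139 + 0.0064 + 0.049 = 0.3158 m^2K/W
U-value = 1 / R_total = 1 / 0.3158 = 3.167 W/m^2K

3.167 W/m^2K


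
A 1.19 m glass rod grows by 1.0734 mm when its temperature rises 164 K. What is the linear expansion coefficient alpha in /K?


Rearrange dL = alpha * L0 * dT for alpha:
  alpha = dL / (L0 * dT)
  alpha = (1.0734 / 1000) / (1.19 * 164) = 0.0000055 /K = 5.5 x 10^-6 /K

5.5 x 10^-6 /K


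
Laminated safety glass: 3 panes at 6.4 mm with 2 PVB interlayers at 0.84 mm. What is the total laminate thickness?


Total thickness = glass contribution + PVB contribution
  Glass: 3 * 6.4 = 19.2 mm
  PVB: 2 * 0.84 = 1.68 mm
  Total = 19.2 + 1.68 = 20.88 mm

20.88 mm


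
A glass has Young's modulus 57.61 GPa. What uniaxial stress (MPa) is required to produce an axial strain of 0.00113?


Rearrange E = sigma / epsilon:
  sigma = E * epsilon
  E (MPa) = 57.61 * 1000 = 57610
  sigma = 57610 * 0.00113 = 65.1 MPa

65.1 MPa


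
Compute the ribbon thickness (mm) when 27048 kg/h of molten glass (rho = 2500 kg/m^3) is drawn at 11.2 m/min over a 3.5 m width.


Ribbon cross-section from mass balance:
  Volume rate = throughput / density = 27048 / 2500 = 10.8192 m^3/h
  thickness = volume rate / (speed * 60 * width), i.e.
  thickness = throughput / (60 * speed * width * density) * 1000
  thickness = 27048 / (60 * 11.2 * 3.5 * 2500) * 1000 = 4.6 mm

4.6 mm


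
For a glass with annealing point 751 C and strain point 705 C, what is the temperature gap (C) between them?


Gap = T_anneal - T_strain:
  gap = 751 - 705 = 46 C

46 C


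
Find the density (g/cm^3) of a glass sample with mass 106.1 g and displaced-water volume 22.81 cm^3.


Use the definition of density:
  rho = mass / volume
  rho = 106.1 / 22.81 = 4.651 g/cm^3

4.651 g/cm^3


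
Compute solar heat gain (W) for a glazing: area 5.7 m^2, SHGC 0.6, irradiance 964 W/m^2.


Solar heat gain: Q = Area * SHGC * Irradiance
  Q = 5.7 * 0.6 * 964 = 3296.9 W

3296.9 W


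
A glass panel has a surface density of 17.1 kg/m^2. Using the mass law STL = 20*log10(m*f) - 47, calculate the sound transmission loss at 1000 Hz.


Mass law: STL = 20 * log10(m * f) - 47
  m * f = 17.1 * 1000 = 17100
  log10(17100) = 4.233
  STL = 20 * 4.233 - 47 = 84.66 - 47 = 37.7 dB

37.7 dB


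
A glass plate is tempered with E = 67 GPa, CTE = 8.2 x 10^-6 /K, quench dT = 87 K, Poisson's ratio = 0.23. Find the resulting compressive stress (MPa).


Tempering stress: sigma = E * alpha * dT / (1 - nu)
  E (MPa) = 67 * 1000 = 67000
  Numerator = 67000 * (8.2 x 10^-6) * 87 = 47.7978
  Denominator = 1 - 0.23 = 0.77
  sigma = 47.7978 / 0.77 = 62.1 MPa

62.1 MPa


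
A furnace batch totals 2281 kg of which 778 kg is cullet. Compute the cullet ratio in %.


Cullet ratio = (cullet mass / total batch mass) * 100
  Ratio = 778 / 2281 * 100 = 34.11%

34.11%


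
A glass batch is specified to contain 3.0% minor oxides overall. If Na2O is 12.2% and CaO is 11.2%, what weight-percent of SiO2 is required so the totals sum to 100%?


Known pieces sum to 100%:
  SiO2 = 100 - (others + Na2O + CaO)
  SiO2 = 100 - (3.0 + 12.2 + 11.2) = 73.6%

73.6%


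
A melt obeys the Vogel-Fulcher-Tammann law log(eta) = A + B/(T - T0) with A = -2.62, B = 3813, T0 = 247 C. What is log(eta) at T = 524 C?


VFT equation: log(eta) = A + B / (T - T0)
  T - T0 = 524 - 247 = 277
  B / (T - T0) = 3813 / 277 = 13.765
  log(eta) = -2.62 + 13.765 = 11.145

11.145


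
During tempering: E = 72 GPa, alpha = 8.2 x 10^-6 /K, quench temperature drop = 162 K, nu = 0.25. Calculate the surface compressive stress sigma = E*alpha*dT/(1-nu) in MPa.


Tempering stress: sigma = E * alpha * dT / (1 - nu)
  E (MPa) = 72 * 1000 = 72000
  Numerator = 72000 * (8.2 x 10^-6) * 162 = 95.6448
  Denominator = 1 - 0.25 = 0.75
  sigma = 95.6448 / 0.75 = 127.5 MPa

127.5 MPa


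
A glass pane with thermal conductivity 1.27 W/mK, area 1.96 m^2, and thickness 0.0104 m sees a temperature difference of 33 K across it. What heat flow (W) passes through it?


Fourier's law: Q = k * A * dT / t
  Q = 1.27 * 1.96 * 33 / 0.0104
  Q = 82.1436 / 0.0104 = 7898.4 W

7898.4 W


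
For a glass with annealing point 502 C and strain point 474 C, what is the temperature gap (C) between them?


Gap = T_anneal - T_strain:
  gap = 502 - 474 = 28 C

28 C


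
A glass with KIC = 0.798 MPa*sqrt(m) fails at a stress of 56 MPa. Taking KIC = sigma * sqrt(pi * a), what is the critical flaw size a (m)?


Rearrange KIC = sigma * sqrt(pi * a):
  sqrt(pi * a) = KIC / sigma
  sqrt(pi * a) = 0.798 / 56 = 0.01425
  a = (KIC / sigma)^2 / pi
  a = 0.01425^2 / pi = 0.0000646 m

0.0000646 m


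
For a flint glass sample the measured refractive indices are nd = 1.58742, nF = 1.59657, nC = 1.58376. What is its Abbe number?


Abbe number formula: Vd = (nd - 1) / (nF - nC)
  nd - 1 = 1.58742 - 1 = 0.58742
  nF - nC = 1.59657 - 1.58376 = 0.01281
  Vd = 0.58742 / 0.01281 = 45.86

45.86


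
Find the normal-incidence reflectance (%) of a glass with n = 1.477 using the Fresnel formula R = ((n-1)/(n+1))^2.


Fresnel reflectance at normal incidence:
  R = ((n - 1)/(n + 1))^2
  (n - 1)/(n + 1) = (1.477 - 1)/(1.477 + 1) = 0.192572
  R = 0.192572^2 = 0.037084
  R(%) = 0.037084 * 100 = 3.708%

3.708%


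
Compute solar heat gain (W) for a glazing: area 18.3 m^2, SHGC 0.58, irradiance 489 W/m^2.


Solar heat gain: Q = Area * SHGC * Irradiance
  Q = 18.3 * 0.58 * 489 = 5190.2 W

5190.2 W


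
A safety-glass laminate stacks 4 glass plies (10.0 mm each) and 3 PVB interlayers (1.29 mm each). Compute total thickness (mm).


Total thickness = glass contribution + PVB contribution
  Glass: 4 * 10.0 = 40.0 mm
  PVB: 3 * 1.29 = 3.87 mm
  Total = 40.0 + 3.87 = 43.87 mm

43.87 mm


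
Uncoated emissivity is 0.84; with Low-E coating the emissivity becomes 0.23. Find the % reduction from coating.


Percentage reduction = (1 - coated/uncoated) * 100
  Ratio = 0.23 / 0.84 = 0.2738
  Reduction = (1 - 0.2738) * 100 = 72.6%

72.6%


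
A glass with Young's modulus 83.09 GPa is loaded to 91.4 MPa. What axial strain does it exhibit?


Rearrange E = sigma / epsilon:
  epsilon = sigma / E
  E (MPa) = 83.09 * 1000 = 83090
  epsilon = 91.4 / 83090 = 0.0011

0.0011


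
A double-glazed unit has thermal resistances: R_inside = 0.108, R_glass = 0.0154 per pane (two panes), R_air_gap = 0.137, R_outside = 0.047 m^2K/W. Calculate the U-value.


Total thermal resistance (series):
  R_total = R_in + R_glass + R_air + R_glass + R_out
  R_total = 0.108 + 0.0154 + 0.137 + 0.0154 + 0.047 = 0.3228 m^2K/W
U-value = 1 / R_total = 1 / 0.3228 = 3.098 W/m^2K

3.098 W/m^2K


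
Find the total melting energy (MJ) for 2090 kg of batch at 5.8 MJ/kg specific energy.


Total energy = mass * specific energy
  E = 2090 * 5.8 = 12122 MJ

12122 MJ


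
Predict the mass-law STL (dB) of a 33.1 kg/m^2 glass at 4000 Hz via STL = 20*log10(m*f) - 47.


Mass law: STL = 20 * log10(m * f) - 47
  m * f = 33.1 * 4000 = 132400
  log10(132400) = 5.12189
  STL = 20 * 5.12189 - 47 = 102.4378 - 47 = 55.4 dB

55.4 dB


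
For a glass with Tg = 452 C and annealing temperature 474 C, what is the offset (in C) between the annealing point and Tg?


Offset = T_anneal - Tg:
  offset = 474 - 452 = 22 C

22 C


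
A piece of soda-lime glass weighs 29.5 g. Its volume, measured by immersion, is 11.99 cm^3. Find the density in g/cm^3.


Use the definition of density:
  rho = mass / volume
  rho = 29.5 / 11.99 = 2.46 g/cm^3

2.46 g/cm^3


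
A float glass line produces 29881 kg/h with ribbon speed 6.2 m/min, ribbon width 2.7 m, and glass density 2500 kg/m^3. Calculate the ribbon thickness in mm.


Ribbon cross-section from mass balance:
  Volume rate = throughput / density = 29881 / 2500 = 11.9524 m^3/h
  thickness = volume rate / (speed * 60 * width), i.e.
  thickness = throughput / (60 * speed * width * density) * 1000
  thickness = 29881 / (60 * 6.2 * 2.7 * 2500) * 1000 = 11.9 mm

11.9 mm


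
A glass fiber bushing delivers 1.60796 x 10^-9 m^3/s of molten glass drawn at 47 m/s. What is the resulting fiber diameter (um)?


Cross-sectional area from continuity:
  A = Q / v = 1.60796 x 10^-9 / 47 = 3.421191 x 10^-11 m^2
Diameter from circular cross-section:
  d = sqrt(4A / pi) * 10^6 (m -> um)
  d = sqrt(4 * 3.421191 x 10^-11 / pi) * 10^6 = 6.6 um

6.6 um


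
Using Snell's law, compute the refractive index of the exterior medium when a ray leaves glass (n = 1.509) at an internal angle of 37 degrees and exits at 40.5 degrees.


Apply Snell's law: n1 * sin(theta1) = n2 * sin(theta2)
  n2 = n1 * sin(theta1) / sin(theta2)
  sin(37) = 0.601815
  sin(40.5) = 0.649448
  n2 = 1.509 * 0.601815 / 0.649448 = 1.3983

1.3983


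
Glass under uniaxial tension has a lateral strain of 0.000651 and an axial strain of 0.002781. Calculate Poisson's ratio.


Poisson's ratio: nu = lateral strain / axial strain
  nu = 0.000651 / 0.002781 = 0.2341

0.2341


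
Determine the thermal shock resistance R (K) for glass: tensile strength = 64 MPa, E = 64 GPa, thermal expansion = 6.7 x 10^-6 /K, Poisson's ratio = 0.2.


Thermal shock resistance: R = sigma * (1 - nu) / (E * alpha)
  Numerator = 64 * (1 - 0.2) = 51.2
  Denominator = 64 * 1000 * (6.7 x 10^-6) = 0.4288
  R = 51.2 / 0.4288 = 119.4 K

119.4 K


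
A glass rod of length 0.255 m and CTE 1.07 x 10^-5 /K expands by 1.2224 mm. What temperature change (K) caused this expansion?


Rearrange dL = alpha * L0 * dT for dT:
  dT = dL / (alpha * L0)
  dL (m) = 1.2224 / 1000 = 0.0012224
  dT = 0.0012224 / ((1.07 x 10^-5) * 0.255) = 448.0 K

448.0 K


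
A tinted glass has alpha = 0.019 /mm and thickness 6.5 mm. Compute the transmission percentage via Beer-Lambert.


Beer-Lambert law: T = exp(-alpha * thickness)
  exponent = -0.019 * 6.5 = -0.1235
  T = exp(-0.1235) = 0.8838
  Percentage = 0.8838 * 100 = 88.38%

88.38%


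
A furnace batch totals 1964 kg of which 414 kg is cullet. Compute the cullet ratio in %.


Cullet ratio = (cullet mass / total batch mass) * 100
  Ratio = 414 / 1964 * 100 = 21.08%

21.08%


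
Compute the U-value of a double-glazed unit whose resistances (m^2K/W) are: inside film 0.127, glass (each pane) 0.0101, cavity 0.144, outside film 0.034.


Total thermal resistance (series):
  R_total = R_in + R_glass + R_air + R_glass + R_out
  R_total = 0.127 + 0.0101 + 0.144 + 0.0101 + 0.034 = 0.3252 m^2K/W
U-value = 1 / R_total = 1 / 0.3252 = 3.075 W/m^2K

3.075 W/m^2K


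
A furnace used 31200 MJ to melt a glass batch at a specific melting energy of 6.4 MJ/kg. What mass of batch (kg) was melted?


Rearrange E = m * s for m:
  m = E / s
  m = 31200 / 6.4 = 4875.0 kg

4875.0 kg


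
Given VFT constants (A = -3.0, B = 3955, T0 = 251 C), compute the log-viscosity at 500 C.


VFT equation: log(eta) = A + B / (T - T0)
  T - T0 = 500 - 251 = 249
  B / (T - T0) = 3955 / 249 = 15.884
  log(eta) = -3.0 + 15.884 = 12.884

12.884


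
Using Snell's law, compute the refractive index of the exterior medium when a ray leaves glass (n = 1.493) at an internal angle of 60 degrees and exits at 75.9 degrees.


Apply Snell's law: n1 * sin(theta1) = n2 * sin(theta2)
  n2 = n1 * sin(theta1) / sin(theta2)
  sin(60) = 0.866025
  sin(75.9) = 0.969872
  n2 = 1.493 * 0.866025 / 0.969872 = 1.3331

1.3331


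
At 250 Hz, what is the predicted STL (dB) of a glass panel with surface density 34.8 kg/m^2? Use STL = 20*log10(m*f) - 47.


Mass law: STL = 20 * log10(m * f) - 47
  m * f = 34.8 * 250 = 8700
  log10(8700) = 3.93952
  STL = 20 * 3.93952 - 47 = 78.7904 - 47 = 31.8 dB

31.8 dB


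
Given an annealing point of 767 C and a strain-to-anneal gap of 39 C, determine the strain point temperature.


Strain point = annealing point - difference:
  T_strain = 767 - 39 = 728 C

728 C


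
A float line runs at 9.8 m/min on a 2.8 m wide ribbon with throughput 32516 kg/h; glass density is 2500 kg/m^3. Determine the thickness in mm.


Ribbon cross-section from mass balance:
  Volume rate = throughput / density = 32516 / 2500 = 13.0064 m^3/h
  thickness = volume rate / (speed * 60 * width), i.e.
  thickness = throughput / (60 * speed * width * density) * 1000
  thickness = 32516 / (60 * 9.8 * 2.8 * 2500) * 1000 = 7.9 mm

7.9 mm


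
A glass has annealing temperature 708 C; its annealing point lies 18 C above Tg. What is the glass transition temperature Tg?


Rearrange T_anneal = Tg + offset for Tg:
  Tg = T_anneal - offset = 708 - 18 = 690 C

690 C


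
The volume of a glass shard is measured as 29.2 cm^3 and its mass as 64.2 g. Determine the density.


Use the definition of density:
  rho = mass / volume
  rho = 64.2 / 29.2 = 2.199 g/cm^3

2.199 g/cm^3


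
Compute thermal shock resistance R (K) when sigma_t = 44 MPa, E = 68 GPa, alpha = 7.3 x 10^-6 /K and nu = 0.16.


Thermal shock resistance: R = sigma * (1 - nu) / (E * alpha)
  Numerator = 44 * (1 - 0.16) = 36.96
  Denominator = 68 * 1000 * (7.3 x 10^-6) = 0.4964
  R = 36.96 / 0.4964 = 74.5 K

74.5 K


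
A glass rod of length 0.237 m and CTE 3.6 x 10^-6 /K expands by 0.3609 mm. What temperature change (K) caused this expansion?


Rearrange dL = alpha * L0 * dT for dT:
  dT = dL / (alpha * L0)
  dL (m) = 0.3609 / 1000 = 0.0003609
  dT = 0.0003609 / ((3.6 x 10^-6) * 0.237) = 423.0 K

423.0 K


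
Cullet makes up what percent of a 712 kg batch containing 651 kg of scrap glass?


Cullet ratio = (cullet mass / total batch mass) * 100
  Ratio = 651 / 712 * 100 = 91.43%

91.43%


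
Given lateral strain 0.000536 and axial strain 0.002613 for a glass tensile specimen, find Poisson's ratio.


Poisson's ratio: nu = lateral strain / axial strain
  nu = 0.000536 / 0.002613 = 0.2051

0.2051


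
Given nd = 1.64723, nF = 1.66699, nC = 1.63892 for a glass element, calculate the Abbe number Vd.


Abbe number formula: Vd = (nd - 1) / (nF - nC)
  nd - 1 = 1.64723 - 1 = 0.64723
  nF - nC = 1.66699 - 1.63892 = 0.02807
  Vd = 0.64723 / 0.02807 = 23.06

23.06


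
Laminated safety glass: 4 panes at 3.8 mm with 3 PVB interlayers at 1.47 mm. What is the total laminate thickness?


Total thickness = glass contribution + PVB contribution
  Glass: 4 * 3.8 = 15.2 mm
  PVB: 3 * 1.47 = 4.41 mm
  Total = 15.2 + 4.41 = 19.61 mm

19.61 mm


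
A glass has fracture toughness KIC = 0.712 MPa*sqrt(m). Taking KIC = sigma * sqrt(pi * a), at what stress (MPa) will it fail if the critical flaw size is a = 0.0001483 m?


Rearrange KIC = sigma * sqrt(pi * a):
  sigma = KIC / sqrt(pi * a)
  sqrt(pi * 0.0001483) = 0.021585
  sigma = 0.712 / 0.021585 = 32.99 MPa

32.99 MPa


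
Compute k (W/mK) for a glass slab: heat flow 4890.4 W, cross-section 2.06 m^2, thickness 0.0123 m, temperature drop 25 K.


Fourier's law rearranged: k = Q * t / (A * dT)
  Numerator = 4890.4 * 0.0123 = 60.15192
  Denominator = 2.06 * 25 = 51.5
  k = 60.15192 / 51.5 = 1.168 W/mK

1.168 W/mK


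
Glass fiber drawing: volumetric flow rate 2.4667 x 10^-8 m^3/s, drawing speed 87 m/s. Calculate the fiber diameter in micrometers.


Cross-sectional area from continuity:
  A = Q / v = 2.4667 x 10^-8 / 87 = 2.835287 x 10^-10 m^2
Diameter from circular cross-section:
  d = sqrt(4A / pi) * 10^6 (m -> um)
  d = sqrt(4 * 2.835287 x 10^-10 / pi) * 10^6 = 19.0 um

19.0 um


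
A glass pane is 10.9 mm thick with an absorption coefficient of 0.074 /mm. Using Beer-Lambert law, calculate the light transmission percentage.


Beer-Lambert law: T = exp(-alpha * thickness)
  exponent = -0.074 * 10.9 = -0.8066
  T = exp(-0.8066) = 0.4464
  Percentage = 0.4464 * 100 = 44.64%

44.64%


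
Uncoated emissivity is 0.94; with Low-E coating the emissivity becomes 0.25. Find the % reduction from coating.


Percentage reduction = (1 - coated/uncoated) * 100
  Ratio = 0.25 / 0.94 = 0.266
  Reduction = (1 - 0.266) * 100 = 73.4%

73.4%
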